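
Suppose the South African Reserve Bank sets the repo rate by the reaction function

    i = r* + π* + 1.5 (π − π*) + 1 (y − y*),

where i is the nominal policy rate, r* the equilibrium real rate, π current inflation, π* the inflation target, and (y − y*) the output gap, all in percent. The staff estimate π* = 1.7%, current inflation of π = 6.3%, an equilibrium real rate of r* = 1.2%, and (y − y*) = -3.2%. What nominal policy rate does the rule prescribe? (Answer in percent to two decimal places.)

6.60%

i = 1.2 + 1.7 + 1.5 × (6.3 − 1.7) + 1 × (-3.2)
   = 1.2 + 1.7 + 6.9 − 3.2 = 6.60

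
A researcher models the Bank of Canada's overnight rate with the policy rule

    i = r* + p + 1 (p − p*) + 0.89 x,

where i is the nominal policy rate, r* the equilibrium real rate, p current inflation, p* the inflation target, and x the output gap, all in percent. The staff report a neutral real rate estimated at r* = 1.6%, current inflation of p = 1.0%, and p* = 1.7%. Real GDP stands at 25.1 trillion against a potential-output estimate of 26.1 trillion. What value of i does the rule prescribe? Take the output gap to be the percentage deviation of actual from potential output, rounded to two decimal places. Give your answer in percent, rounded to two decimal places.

Output gap = 100 × (25.1 − 26.1) / 26.1 = -3.83%.
i = 1.60 + 1.00 + 1 × (1.00 − 1.70) + 0.89 × (-3.83)
   = 1.60 + 1 − 0.7 − 3.4087 = -1.51

-1.51%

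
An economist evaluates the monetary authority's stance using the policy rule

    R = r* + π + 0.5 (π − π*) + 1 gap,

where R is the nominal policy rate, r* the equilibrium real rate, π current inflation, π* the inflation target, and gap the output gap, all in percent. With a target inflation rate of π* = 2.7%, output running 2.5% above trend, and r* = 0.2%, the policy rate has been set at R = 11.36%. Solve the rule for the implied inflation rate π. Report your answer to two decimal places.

6.67%

Output 2.5% above potential → gap = 2.5.
Collecting π: R = r* + (1 + 0.5) π − 0.5 π* + 1 gap
1.5 π = 11.36 − 0.2 + 0.5 × 2.7 − 1 × 2.5 = 10.01
π = 10.01 / 1.5 = 6.67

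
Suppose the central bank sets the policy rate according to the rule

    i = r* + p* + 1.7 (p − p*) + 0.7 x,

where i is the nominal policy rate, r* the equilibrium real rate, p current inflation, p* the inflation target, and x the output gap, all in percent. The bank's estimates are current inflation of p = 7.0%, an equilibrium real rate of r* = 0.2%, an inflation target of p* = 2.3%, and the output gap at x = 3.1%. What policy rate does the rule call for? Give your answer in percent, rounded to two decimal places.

i = 0.2 + 2.3 + 1.7 × (7.0 − 2.3) + 0.7 × 3.1
   = 0.2 + 2.3 + 7.99 + 2.17 = 12.66

12.66%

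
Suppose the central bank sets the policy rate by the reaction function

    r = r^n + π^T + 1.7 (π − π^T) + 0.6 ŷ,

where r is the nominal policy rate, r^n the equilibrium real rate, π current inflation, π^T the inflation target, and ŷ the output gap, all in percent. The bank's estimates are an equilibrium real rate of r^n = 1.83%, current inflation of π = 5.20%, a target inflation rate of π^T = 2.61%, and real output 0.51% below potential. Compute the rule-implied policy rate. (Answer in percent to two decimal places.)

Output 0.51% below potential → ŷ = -0.51.
r = 1.83 + 2.61 + 1.7 × (5.20 − 2.61) + 0.6 × (-0.51)
   = 1.83 + 2.61 + 4.403 − 0.306 = 8.54

8.54%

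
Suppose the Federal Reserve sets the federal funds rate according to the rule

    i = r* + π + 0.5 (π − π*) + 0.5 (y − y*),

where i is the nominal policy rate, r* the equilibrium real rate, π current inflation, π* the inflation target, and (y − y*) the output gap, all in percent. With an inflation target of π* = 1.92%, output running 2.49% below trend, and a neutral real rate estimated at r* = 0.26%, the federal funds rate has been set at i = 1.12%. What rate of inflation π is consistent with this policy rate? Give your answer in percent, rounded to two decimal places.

Output 2.49% below potential → (y − y*) = -2.49.
Collecting π: i = r* + (1 + 0.5) π − 0.5 π* + 0.5 (y − y*)
1.5 π = 1.12 − 0.26 + 0.5 × 1.92 − 0.5 × (-2.49) = 3.065
π = 3.065 / 1.5 = 2.04

2.04%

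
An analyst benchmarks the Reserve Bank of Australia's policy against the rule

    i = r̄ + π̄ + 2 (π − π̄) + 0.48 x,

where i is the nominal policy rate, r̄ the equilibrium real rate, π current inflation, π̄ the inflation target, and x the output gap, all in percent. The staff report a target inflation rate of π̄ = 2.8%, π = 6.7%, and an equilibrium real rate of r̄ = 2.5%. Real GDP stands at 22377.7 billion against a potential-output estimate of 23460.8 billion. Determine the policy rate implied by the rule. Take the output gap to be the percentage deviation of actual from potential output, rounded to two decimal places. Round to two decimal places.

10.88%

Output gap = 100 × (22377.7 − 23460.8) / 23460.8 = -4.62%.
i = 2.50 + 2.80 + 2 × (6.70 − 2.80) + 0.48 × (-4.62)
   = 2.50 + 2.8 + 7.8 − 2.2176 = 10.88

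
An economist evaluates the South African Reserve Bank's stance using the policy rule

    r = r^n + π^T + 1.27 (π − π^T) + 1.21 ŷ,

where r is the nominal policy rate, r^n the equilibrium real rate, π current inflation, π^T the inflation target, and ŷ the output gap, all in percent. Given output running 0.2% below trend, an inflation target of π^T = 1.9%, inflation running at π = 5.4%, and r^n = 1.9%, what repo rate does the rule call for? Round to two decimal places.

8.00%

Output 0.2% below potential → ŷ = -0.2.
r = 1.9 + 1.9 + 1.27 × (5.4 − 1.9) + 1.21 × (-0.2)
   = 1.9 + 1.9 + 4.445 − 0.242 = 8.00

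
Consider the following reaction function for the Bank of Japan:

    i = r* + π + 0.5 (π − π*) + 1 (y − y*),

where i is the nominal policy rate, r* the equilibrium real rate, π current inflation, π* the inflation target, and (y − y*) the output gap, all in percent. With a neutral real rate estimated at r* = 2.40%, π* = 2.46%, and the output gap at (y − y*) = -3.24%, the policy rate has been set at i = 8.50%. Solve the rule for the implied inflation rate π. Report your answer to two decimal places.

7.05%

Collecting π: i = r* + (1 + 0.5) π − 0.5 π* + 1 (y − y*)
1.5 π = 8.50 − 2.40 + 0.5 × 2.46 − 1 × (-3.24) = 10.57
π = 10.57 / 1.5 = 7.05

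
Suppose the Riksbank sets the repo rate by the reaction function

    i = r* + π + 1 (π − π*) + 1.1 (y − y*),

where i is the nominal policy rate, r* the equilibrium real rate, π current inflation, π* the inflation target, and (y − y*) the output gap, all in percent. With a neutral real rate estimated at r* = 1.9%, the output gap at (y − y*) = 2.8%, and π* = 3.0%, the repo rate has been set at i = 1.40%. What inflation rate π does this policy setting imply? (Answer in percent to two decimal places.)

-0.29%

Collecting π: i = r* + (1 + 1) π − 1 π* + 1.1 (y − y*)
2 π = 1.40 − 1.9 + 1 × 3.0 − 1.1 × 2.8 = -0.58
π = -0.58 / 2 = -0.29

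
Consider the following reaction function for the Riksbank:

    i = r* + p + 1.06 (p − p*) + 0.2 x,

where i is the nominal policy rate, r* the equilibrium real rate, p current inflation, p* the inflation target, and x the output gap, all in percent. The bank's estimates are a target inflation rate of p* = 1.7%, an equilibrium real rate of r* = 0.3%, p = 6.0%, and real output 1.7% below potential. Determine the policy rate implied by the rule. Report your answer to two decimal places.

10.52%

Output 1.7% below potential → x = -1.7.
i = 0.3 + 6.0 + 1.06 × (6.0 − 1.7) + 0.2 × (-1.7)
   = 0.3 + 6 + 4.558 − 0.34 = 10.52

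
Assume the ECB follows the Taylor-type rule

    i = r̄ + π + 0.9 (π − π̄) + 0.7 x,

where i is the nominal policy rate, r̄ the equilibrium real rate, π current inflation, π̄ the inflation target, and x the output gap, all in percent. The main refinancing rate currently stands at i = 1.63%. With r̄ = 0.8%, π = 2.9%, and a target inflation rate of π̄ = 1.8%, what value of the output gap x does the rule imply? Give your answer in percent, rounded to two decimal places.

-4.37%

0.7 x = 1.63 − 0.8 − 2.9 − 0.9 × (2.9 − 1.8) = -3.06
x = -3.06 / 0.7 = -4.37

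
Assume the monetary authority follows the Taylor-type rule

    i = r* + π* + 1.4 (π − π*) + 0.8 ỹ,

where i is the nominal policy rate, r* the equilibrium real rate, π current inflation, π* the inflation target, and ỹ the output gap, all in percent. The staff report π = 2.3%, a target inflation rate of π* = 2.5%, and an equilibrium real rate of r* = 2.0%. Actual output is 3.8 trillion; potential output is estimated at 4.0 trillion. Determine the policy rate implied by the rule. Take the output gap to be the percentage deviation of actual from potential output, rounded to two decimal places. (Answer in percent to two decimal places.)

Output gap = 100 × (3.8 − 4.0) / 4.0 = -5.00%.
i = 2.00 + 2.50 + 1.4 × (2.30 − 2.50) + 0.8 × (-5.00)
   = 2.00 + 2.5 − 0.28 − 4 = 0.22

0.22%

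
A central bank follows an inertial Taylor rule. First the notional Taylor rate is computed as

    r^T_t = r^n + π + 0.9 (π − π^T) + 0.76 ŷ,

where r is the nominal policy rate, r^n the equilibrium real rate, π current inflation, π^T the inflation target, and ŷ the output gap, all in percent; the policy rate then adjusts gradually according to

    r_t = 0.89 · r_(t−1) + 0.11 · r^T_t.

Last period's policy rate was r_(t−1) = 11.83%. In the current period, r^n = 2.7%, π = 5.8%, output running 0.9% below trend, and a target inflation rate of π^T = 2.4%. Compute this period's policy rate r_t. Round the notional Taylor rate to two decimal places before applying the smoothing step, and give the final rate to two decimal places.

11.73%

Output 0.9% below potential → ŷ = -0.9.
r^T_t = 2.7 + 5.8 + 0.9 × (5.8 − 2.4) + 0.76 × (-0.9)
   = 2.7 + 5.8 + 3.06 − 0.684 = 10.88
r_t = 0.89 × 11.83 + 0.11 × 10.88 = 10.5287 + 1.1968 = 11.73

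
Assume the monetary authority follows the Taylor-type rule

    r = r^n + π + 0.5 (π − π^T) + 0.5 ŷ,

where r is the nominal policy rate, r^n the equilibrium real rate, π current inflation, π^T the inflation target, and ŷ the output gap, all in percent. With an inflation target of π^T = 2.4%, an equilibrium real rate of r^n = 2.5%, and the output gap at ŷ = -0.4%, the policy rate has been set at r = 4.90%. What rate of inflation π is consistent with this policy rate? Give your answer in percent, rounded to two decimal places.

2.53%

Collecting π: r = r^n + (1 + 0.5) π − 0.5 π^T + 0.5 ŷ
1.5 π = 4.90 − 2.5 + 0.5 × 2.4 − 0.5 × (-0.4) = 3.8
π = 3.8 / 1.5 = 2.53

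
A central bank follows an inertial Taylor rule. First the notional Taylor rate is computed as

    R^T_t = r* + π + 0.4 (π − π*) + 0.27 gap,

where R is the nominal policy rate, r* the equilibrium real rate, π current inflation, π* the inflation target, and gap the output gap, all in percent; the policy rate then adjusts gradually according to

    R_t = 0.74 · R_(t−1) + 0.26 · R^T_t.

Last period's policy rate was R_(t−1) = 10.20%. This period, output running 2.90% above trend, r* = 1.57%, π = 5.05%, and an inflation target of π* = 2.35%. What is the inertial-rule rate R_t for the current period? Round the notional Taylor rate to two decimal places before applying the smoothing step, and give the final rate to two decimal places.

9.75%

Output 2.90% above potential → gap = 2.90.
R^T_t = 1.57 + 5.05 + 0.4 × (5.05 − 2.35) + 0.27 × 2.90
   = 1.57 + 5.05 + 1.08 + 0.783 = 8.48
R_t = 0.74 × 10.20 + 0.26 × 8.48 = 7.548 + 2.2048 = 9.75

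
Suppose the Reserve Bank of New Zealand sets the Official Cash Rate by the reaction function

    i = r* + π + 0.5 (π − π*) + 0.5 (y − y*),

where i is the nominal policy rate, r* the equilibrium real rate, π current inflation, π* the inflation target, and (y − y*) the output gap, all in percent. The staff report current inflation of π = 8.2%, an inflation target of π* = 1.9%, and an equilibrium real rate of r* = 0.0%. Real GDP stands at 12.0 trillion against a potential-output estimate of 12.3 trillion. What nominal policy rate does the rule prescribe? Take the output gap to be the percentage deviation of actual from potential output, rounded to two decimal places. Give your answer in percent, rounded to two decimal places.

Output gap = 100 × (12.0 − 12.3) / 12.3 = -2.44%.
i = 0.00 + 8.20 + 0.5 × (8.20 − 1.90) + 0.5 × (-2.44)
   = 0.00 + 8.2 + 3.15 − 1.22 = 10.13

10.13%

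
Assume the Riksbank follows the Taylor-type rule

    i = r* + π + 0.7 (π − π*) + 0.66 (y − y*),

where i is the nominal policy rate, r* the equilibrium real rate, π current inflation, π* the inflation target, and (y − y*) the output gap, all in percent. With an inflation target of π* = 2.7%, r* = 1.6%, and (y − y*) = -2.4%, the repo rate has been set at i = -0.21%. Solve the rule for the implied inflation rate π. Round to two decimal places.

Collecting π: i = r* + (1 + 0.7) π − 0.7 π* + 0.66 (y − y*)
1.7 π = -0.21 − 1.6 + 0.7 × 2.7 − 0.66 × (-2.4) = 1.664
π = 1.664 / 1.7 = 0.98

0.98%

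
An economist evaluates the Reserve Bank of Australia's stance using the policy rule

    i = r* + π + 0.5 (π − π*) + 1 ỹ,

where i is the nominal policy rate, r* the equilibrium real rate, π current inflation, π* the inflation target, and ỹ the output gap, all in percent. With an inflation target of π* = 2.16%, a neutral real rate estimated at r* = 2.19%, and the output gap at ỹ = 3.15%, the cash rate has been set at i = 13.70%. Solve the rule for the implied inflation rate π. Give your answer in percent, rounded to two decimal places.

6.29%

Collecting π: i = r* + (1 + 0.5) π − 0.5 π* + 1 ỹ
1.5 π = 13.70 − 2.19 + 0.5 × 2.16 − 1 × 3.15 = 9.44
π = 9.44 / 1.5 = 6.29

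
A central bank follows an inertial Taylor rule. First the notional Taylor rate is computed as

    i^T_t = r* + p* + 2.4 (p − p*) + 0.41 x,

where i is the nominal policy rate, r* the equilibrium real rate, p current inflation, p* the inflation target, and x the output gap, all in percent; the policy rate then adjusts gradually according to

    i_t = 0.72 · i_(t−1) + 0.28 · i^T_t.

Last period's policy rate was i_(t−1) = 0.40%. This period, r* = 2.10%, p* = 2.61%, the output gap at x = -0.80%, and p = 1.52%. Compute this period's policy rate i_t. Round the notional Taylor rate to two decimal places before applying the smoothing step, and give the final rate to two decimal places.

i^T_t = 2.10 + 2.61 + 2.4 × (1.52 − 2.61) + 0.41 × (-0.80)
   = 2.10 + 2.61 − 2.616 − 0.328 = 1.77
i_t = 0.72 × 0.40 + 0.28 × 1.77 = 0.288 + 0.4956 = 0.78

0.78%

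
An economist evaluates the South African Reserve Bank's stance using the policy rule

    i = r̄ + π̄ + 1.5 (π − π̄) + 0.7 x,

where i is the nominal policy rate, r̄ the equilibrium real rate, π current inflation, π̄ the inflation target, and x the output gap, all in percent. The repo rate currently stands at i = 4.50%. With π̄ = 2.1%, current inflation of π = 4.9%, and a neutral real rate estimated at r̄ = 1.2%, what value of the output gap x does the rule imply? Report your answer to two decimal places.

-4.29%

0.7 x = 4.50 − 1.2 − 2.1 − 1.5 × (4.9 − 2.1) = -3
x = -3 / 0.7 = -4.29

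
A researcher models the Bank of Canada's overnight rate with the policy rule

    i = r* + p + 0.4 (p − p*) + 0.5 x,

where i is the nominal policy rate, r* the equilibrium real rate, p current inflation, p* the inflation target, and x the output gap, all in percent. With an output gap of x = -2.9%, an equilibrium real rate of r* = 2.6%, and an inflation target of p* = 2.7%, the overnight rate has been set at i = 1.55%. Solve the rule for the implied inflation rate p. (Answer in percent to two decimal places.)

Collecting p: i = r* + (1 + 0.4) p − 0.4 p* + 0.5 x
1.4 p = 1.55 − 2.6 + 0.4 × 2.7 − 0.5 × (-2.9) = 1.48
p = 1.48 / 1.4 = 1.06

1.06%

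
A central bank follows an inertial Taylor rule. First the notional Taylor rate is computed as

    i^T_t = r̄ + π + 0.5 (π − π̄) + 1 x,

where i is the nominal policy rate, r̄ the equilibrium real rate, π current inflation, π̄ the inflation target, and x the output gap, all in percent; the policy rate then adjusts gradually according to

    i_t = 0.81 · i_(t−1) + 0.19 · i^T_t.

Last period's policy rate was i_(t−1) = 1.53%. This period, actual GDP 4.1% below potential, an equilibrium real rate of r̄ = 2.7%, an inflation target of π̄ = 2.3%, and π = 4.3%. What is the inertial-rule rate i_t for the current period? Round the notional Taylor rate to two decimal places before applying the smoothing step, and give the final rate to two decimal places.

1.98%

Output 4.1% below potential → x = -4.1.
i^T_t = 2.7 + 4.3 + 0.5 × (4.3 − 2.3) + 1 × (-4.1)
   = 2.7 + 4.3 + 1 − 4.1 = 3.90
i_t = 0.81 × 1.53 + 0.19 × 3.90 = 1.2393 + 0.741 = 1.98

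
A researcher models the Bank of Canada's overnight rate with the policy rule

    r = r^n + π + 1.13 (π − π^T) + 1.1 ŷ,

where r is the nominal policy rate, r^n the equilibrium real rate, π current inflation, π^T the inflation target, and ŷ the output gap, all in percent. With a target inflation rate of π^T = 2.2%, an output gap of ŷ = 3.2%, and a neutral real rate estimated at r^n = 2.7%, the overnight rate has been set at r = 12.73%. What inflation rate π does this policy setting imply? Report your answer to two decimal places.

Collecting π: r = r^n + (1 + 1.13) π − 1.13 π^T + 1.1 ŷ
2.13 π = 12.73 − 2.7 + 1.13 × 2.2 − 1.1 × 3.2 = 8.996
π = 8.996 / 2.13 = 4.22

4.22%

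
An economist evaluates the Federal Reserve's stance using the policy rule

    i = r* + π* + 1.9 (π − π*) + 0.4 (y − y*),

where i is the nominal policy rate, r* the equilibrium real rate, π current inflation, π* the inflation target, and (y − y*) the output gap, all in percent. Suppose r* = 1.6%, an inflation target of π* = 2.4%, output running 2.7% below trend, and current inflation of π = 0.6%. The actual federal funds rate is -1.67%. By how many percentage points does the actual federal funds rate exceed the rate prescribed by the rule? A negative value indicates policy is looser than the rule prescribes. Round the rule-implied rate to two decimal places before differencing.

-1.17 pp

Output 2.7% below potential → (y − y*) = -2.7.
i = 1.6 + 2.4 + 1.9 × (0.6 − 2.4) + 0.4 × (-2.7)
   = 1.6 + 2.4 − 3.42 − 1.08 = -0.50
Deviation = -1.67 − (-0.50) = -1.17 pp.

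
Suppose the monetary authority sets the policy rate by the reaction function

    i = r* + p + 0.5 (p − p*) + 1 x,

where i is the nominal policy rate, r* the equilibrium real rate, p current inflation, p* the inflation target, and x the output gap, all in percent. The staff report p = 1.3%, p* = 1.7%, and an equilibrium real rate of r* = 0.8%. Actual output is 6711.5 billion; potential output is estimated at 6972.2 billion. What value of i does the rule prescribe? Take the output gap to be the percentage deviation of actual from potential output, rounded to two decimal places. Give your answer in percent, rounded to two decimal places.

Output gap = 100 × (6711.5 − 6972.2) / 6972.2 = -3.74%.
i = 0.80 + 1.30 + 0.5 × (1.30 − 1.70) + 1 × (-3.74)
   = 0.80 + 1.3 − 0.2 − 3.74 = -1.84

-1.84%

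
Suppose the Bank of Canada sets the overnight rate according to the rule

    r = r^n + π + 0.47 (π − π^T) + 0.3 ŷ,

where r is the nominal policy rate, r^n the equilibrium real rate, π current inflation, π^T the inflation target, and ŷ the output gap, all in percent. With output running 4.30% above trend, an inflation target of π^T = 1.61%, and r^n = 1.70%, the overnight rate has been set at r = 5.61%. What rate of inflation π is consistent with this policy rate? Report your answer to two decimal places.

2.30%

Output 4.30% above potential → ŷ = 4.30.
Collecting π: r = r^n + (1 + 0.47) π − 0.47 π^T + 0.3 ŷ
1.47 π = 5.61 − 1.70 + 0.47 × 1.61 − 0.3 × 4.30 = 3.3767
π = 3.3767 / 1.47 = 2.30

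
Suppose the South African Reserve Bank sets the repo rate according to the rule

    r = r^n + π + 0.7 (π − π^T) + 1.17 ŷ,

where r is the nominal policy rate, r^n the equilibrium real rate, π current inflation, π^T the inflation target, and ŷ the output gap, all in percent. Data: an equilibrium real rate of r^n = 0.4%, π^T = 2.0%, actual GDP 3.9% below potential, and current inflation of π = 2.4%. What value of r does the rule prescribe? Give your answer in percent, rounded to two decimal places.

Output 3.9% below potential → ŷ = -3.9.
r = 0.4 + 2.4 + 0.7 × (2.4 − 2.0) + 1.17 × (-3.9)
   = 0.4 + 2.4 + 0.28 − 4.563 = -1.48

-1.48%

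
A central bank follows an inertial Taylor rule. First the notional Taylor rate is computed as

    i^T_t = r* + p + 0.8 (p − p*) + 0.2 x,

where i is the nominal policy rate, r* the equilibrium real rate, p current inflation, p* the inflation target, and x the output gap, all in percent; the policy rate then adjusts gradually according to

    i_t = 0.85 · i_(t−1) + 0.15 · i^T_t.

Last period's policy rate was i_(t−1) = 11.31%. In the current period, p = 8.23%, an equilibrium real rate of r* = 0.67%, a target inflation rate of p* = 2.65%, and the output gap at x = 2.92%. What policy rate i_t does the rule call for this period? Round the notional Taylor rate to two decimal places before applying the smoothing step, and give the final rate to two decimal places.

i^T_t = 0.67 + 8.23 + 0.8 × (8.23 − 2.65) + 0.2 × 2.92
   = 0.67 + 8.23 + 4.464 + 0.584 = 13.95
i_t = 0.85 × 11.31 + 0.15 × 13.95 = 9.6135 + 2.0925 = 11.71

11.71%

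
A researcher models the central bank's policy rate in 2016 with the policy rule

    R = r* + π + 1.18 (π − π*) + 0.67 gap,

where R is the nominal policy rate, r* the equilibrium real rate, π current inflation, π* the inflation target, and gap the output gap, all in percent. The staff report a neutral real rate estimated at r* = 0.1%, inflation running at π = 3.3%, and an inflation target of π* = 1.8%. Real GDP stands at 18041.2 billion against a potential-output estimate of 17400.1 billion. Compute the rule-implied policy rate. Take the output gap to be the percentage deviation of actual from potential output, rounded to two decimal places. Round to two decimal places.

Output gap = 100 × (18041.2 − 17400.1) / 17400.1 = 3.68%.
R = 0.10 + 3.30 + 1.18 × (3.30 − 1.80) + 0.67 × 3.68
   = 0.10 + 3.3 + 1.77 + 2.4656 = 7.64

7.64%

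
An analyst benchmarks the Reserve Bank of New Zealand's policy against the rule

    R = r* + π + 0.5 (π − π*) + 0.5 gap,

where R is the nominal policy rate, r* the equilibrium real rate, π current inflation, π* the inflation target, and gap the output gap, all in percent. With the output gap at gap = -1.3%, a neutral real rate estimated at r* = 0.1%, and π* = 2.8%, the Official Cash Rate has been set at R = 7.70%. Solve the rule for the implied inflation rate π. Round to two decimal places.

Collecting π: R = r* + (1 + 0.5) π − 0.5 π* + 0.5 gap
1.5 π = 7.70 − 0.1 + 0.5 × 2.8 − 0.5 × (-1.3) = 9.65
π = 9.65 / 1.5 = 6.43

6.43%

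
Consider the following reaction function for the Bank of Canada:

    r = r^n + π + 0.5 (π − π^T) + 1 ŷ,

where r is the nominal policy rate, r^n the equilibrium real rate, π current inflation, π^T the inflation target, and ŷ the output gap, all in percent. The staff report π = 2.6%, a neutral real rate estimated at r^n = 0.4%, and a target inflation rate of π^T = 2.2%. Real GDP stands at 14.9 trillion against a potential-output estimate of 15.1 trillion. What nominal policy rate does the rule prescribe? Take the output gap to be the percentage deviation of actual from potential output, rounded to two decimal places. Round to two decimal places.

Output gap = 100 × (14.9 − 15.1) / 15.1 = -1.32%.
r = 0.40 + 2.60 + 0.5 × (2.60 − 2.20) + 1 × (-1.32)
   = 0.40 + 2.6 + 0.2 − 1.32 = 1.88

1.88%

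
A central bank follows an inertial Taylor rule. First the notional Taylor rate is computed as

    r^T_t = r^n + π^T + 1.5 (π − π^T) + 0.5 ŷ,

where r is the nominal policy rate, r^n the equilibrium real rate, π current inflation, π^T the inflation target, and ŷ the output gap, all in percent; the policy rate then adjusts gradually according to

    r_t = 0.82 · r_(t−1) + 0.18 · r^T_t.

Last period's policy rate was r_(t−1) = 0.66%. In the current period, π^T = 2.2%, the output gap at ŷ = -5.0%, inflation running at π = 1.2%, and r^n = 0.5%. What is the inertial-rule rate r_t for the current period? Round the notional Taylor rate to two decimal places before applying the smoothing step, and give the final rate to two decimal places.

0.31%

r^T_t = 0.5 + 2.2 + 1.5 × (1.2 − 2.2) + 0.5 × (-5.0)
   = 0.5 + 2.2 − 1.5 − 2.5 = -1.30
r_t = 0.82 × 0.66 + 0.18 × (-1.30) = 0.5412 − 0.234 = 0.31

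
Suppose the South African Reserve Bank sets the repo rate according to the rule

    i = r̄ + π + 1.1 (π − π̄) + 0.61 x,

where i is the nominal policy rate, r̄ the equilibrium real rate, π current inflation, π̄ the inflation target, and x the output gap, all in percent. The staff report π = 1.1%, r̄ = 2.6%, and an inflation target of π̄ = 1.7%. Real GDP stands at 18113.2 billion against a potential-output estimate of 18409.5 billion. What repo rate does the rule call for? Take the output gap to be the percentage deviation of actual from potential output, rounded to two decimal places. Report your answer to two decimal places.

2.06%

Output gap = 100 × (18113.2 − 18409.5) / 18409.5 = -1.61%.
i = 2.60 + 1.10 + 1.1 × (1.10 − 1.70) + 0.61 × (-1.61)
   = 2.60 + 1.1 − 0.66 − 0.9821 = 2.06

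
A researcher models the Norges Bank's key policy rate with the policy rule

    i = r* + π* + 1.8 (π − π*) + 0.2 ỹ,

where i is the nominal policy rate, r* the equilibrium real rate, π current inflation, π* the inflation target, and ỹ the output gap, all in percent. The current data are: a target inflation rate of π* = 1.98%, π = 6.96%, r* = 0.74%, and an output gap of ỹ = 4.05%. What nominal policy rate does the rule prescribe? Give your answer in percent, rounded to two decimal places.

12.49%

i = 0.74 + 1.98 + 1.8 × (6.96 − 1.98) + 0.2 × 4.05
   = 0.74 + 1.98 + 8.964 + 0.81 = 12.49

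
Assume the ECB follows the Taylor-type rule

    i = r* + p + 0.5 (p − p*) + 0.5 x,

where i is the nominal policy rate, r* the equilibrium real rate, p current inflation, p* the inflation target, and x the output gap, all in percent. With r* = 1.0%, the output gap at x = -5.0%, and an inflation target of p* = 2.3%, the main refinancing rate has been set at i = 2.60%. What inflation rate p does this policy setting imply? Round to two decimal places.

Collecting p: i = r* + (1 + 0.5) p − 0.5 p* + 0.5 x
1.5 p = 2.60 − 1.0 + 0.5 × 2.3 − 0.5 × (-5.0) = 5.25
p = 5.25 / 1.5 = 3.50

3.50%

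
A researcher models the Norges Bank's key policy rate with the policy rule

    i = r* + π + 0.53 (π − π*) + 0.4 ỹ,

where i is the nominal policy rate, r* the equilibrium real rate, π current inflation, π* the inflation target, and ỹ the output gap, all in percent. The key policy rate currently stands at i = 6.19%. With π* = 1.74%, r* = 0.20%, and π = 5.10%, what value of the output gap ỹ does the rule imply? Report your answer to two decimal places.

-2.23%

0.4 ỹ = 6.19 − 0.20 − 5.10 − 0.53 × (5.10 − 1.74) = -0.8908
ỹ = -0.8908 / 0.4 = -2.23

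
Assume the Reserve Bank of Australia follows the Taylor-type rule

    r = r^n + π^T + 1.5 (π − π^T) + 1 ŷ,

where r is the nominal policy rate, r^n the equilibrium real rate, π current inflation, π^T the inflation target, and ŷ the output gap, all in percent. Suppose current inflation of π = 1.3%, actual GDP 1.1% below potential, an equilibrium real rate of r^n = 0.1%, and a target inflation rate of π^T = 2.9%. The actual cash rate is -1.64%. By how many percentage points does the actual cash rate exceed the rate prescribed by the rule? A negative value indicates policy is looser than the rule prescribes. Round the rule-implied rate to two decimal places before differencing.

-1.14 pp

Output 1.1% below potential → ŷ = -1.1.
r = 0.1 + 2.9 + 1.5 × (1.3 − 2.9) + 1 × (-1.1)
   = 0.1 + 2.9 − 2.4 − 1.1 = -0.50
Deviation = -1.64 − (-0.50) = -1.14 pp.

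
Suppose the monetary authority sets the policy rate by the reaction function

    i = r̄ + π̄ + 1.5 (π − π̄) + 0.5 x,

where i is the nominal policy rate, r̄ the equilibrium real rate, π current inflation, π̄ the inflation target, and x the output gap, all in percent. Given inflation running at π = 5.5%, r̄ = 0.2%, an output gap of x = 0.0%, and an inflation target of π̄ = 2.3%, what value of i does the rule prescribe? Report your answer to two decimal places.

i = 0.2 + 2.3 + 1.5 × (5.5 − 2.3) + 0.5 × 0.0
   = 0.2 + 2.3 + 4.8 + 0 = 7.30

7.30%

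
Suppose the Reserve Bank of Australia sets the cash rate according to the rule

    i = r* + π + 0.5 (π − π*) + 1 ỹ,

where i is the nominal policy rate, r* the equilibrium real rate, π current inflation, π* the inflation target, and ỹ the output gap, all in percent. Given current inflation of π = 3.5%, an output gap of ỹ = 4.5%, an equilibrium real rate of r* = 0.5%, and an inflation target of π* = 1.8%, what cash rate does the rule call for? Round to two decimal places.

9.35%

i = 0.5 + 3.5 + 0.5 × (3.5 − 1.8) + 1 × 4.5
   = 0.5 + 3.5 + 0.85 + 4.5 = 9.35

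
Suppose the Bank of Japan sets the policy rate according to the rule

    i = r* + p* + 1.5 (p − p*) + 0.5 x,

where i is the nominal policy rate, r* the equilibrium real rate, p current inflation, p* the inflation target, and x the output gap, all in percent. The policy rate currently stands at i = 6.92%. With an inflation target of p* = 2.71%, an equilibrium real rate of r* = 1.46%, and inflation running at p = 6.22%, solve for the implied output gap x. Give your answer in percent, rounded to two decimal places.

0.5 x = 6.92 − 1.46 − 2.71 − 1.5 × (6.22 − 2.71) = -2.515
x = -2.515 / 0.5 = -5.03

-5.03%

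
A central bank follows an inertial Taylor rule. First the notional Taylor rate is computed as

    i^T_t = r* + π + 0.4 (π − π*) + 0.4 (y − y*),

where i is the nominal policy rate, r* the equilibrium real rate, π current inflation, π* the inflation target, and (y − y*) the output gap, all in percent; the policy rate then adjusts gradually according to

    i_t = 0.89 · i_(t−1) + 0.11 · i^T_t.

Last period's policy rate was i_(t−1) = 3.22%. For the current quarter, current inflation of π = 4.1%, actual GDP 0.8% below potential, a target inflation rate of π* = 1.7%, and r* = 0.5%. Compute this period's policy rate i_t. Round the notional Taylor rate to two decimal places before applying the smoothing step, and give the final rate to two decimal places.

Output 0.8% below potential → (y − y*) = -0.8.
i^T_t = 0.5 + 4.1 + 0.4 × (4.1 − 1.7) + 0.4 × (-0.8)
   = 0.5 + 4.1 + 0.96 − 0.32 = 5.24
i_t = 0.89 × 3.22 + 0.11 × 5.24 = 2.8658 + 0.5764 = 3.44

3.44%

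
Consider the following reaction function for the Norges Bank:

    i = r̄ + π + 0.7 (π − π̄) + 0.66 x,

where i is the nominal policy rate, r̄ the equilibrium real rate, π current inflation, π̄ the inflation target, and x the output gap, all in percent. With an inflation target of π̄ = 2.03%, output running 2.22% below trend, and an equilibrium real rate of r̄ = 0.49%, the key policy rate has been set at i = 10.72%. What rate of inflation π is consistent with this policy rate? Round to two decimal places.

7.72%

Output 2.22% below potential → x = -2.22.
Collecting π: i = r̄ + (1 + 0.7) π − 0.7 π̄ + 0.66 x
1.7 π = 10.72 − 0.49 + 0.7 × 2.03 − 0.66 × (-2.22) = 13.1162
π = 13.1162 / 1.7 = 7.72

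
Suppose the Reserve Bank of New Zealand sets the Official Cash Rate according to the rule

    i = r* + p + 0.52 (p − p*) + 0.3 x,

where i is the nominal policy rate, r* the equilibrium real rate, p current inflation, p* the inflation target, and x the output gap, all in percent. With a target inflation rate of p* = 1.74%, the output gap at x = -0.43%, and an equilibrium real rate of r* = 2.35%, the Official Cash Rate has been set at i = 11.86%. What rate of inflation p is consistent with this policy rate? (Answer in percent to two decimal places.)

Collecting p: i = r* + (1 + 0.52) p − 0.52 p* + 0.3 x
1.52 p = 11.86 − 2.35 + 0.52 × 1.74 − 0.3 × (-0.43) = 10.5438
p = 10.5438 / 1.52 = 6.94

6.94%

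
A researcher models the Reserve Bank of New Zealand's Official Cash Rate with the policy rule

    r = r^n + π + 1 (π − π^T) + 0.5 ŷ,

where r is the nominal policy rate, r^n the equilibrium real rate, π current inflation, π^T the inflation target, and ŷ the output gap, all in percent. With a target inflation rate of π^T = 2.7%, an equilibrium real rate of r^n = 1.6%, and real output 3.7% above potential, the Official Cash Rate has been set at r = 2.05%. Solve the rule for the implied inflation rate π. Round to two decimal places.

Output 3.7% above potential → ŷ = 3.7.
Collecting π: r = r^n + (1 + 1) π − 1 π^T + 0.5 ŷ
2 π = 2.05 − 1.6 + 1 × 2.7 − 0.5 × 3.7 = 1.3
π = 1.3 / 2 = 0.65

0.65%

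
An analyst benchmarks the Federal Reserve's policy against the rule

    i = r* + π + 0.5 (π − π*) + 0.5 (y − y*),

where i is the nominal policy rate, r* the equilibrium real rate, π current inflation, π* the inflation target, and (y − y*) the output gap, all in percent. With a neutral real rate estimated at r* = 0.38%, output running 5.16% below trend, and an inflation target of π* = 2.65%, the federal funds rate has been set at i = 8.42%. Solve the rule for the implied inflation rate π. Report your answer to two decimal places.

Output 5.16% below potential → (y − y*) = -5.16.
Collecting π: i = r* + (1 + 0.5) π − 0.5 π* + 0.5 (y − y*)
1.5 π = 8.42 − 0.38 + 0.5 × 2.65 − 0.5 × (-5.16) = 11.945
π = 11.945 / 1.5 = 7.96

7.96%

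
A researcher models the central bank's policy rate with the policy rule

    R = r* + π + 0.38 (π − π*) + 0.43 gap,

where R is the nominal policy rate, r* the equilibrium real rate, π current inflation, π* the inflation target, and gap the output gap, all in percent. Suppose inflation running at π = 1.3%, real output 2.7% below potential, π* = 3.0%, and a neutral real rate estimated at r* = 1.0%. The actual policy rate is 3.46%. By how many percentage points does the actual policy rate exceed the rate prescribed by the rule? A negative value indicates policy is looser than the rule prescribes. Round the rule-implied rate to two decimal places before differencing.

2.97 pp

Output 2.7% below potential → gap = -2.7.
R = 1.0 + 1.3 + 0.38 × (1.3 − 3.0) + 0.43 × (-2.7)
   = 1.0 + 1.3 − 0.646 − 1.161 = 0.49
Deviation = 3.46 − 0.49 = 2.97 pp.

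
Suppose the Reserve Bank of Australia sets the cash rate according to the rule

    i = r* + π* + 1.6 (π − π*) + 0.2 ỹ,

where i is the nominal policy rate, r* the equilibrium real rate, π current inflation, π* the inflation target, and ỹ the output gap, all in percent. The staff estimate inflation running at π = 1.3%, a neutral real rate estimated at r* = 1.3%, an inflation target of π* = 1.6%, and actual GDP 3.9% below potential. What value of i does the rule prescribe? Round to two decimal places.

Output 3.9% below potential → ỹ = -3.9.
i = 1.3 + 1.6 + 1.6 × (1.3 − 1.6) + 0.2 × (-3.9)
   = 1.3 + 1.6 − 0.48 − 0.78 = 1.64

1.64%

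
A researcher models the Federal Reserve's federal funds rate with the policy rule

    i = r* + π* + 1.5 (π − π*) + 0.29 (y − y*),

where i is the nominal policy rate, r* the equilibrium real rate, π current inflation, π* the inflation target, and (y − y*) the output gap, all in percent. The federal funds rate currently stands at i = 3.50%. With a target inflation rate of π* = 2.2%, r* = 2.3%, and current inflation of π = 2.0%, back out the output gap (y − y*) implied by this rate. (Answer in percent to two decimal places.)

0.29 (y − y*) = 3.50 − 2.3 − 2.2 − 1.5 × (2.0 − 2.2) = -0.7
(y − y*) = -0.7 / 0.29 = -2.41

-2.41%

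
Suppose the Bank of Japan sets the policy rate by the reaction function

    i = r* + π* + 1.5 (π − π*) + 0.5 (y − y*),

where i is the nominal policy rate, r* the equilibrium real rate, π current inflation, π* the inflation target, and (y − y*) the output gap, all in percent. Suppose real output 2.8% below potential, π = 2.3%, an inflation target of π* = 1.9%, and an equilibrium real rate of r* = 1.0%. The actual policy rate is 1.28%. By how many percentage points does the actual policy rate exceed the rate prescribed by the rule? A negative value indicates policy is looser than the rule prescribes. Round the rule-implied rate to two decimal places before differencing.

Output 2.8% below potential → (y − y*) = -2.8.
i = 1.0 + 1.9 + 1.5 × (2.3 − 1.9) + 0.5 × (-2.8)
   = 1.0 + 1.9 + 0.6 − 1.4 = 2.10
Deviation = 1.28 − 2.10 = -0.82 pp.

-0.82 pp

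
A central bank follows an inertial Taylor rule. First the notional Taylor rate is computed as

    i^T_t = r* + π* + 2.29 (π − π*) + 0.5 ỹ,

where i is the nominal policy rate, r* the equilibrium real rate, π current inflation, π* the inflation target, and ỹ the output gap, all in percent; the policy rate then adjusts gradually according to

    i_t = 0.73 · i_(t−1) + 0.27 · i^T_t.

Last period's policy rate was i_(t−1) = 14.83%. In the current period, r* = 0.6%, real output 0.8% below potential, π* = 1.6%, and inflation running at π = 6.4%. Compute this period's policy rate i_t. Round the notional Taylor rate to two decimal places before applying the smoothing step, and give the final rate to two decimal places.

Output 0.8% below potential → ỹ = -0.8.
i^T_t = 0.6 + 1.6 + 2.29 × (6.4 − 1.6) + 0.5 × (-0.8)
   = 0.6 + 1.6 + 10.992 − 0.4 = 12.79
i_t = 0.73 × 14.83 + 0.27 × 12.79 = 10.8259 + 3.4533 = 14.28

14.28%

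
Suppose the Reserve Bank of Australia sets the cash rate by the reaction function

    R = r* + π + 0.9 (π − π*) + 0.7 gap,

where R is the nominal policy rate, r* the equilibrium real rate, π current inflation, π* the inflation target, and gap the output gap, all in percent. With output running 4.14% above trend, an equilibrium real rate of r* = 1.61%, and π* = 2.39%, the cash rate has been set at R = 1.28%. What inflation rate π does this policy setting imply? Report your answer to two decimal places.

Output 4.14% above potential → gap = 4.14.
Collecting π: R = r* + (1 + 0.9) π − 0.9 π* + 0.7 gap
1.9 π = 1.28 − 1.61 + 0.9 × 2.39 − 0.7 × 4.14 = -1.077
π = -1.077 / 1.9 = -0.57

-0.57%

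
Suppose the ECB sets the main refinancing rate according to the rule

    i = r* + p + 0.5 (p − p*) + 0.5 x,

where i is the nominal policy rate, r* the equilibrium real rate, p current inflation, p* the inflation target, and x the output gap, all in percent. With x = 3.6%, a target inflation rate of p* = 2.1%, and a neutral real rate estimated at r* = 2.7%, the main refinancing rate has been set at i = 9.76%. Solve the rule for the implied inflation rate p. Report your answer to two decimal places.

Collecting p: i = r* + (1 + 0.5) p − 0.5 p* + 0.5 x
1.5 p = 9.76 − 2.7 + 0.5 × 2.1 − 0.5 × 3.6 = 6.31
p = 6.31 / 1.5 = 4.21

4.21%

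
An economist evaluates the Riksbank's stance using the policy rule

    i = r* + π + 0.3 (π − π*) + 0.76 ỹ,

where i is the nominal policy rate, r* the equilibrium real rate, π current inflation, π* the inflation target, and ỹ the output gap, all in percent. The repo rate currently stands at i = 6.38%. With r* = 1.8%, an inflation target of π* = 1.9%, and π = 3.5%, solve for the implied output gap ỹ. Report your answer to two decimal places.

0.79%

0.76 ỹ = 6.38 − 1.8 − 3.5 − 0.3 × (3.5 − 1.9) = 0.6
ỹ = 0.6 / 0.76 = 0.79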